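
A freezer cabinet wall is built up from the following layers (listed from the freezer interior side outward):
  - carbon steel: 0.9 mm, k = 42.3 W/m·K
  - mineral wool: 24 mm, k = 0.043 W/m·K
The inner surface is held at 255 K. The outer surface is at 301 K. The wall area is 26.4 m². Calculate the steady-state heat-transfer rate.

Q ≈ 2180 W

Using the resistance-network approach (series):
R_carbon steel = L/(kA) = 0.0009/(42.3×26.4) = 8.059×10^-7 K/W
R_mineral wool = L/(kA) = 0.024/(0.043×26.4) = 0.02114 K/W
R_total = 0.02114 K/W
Q = ΔT / R_total = 46 / 0.02114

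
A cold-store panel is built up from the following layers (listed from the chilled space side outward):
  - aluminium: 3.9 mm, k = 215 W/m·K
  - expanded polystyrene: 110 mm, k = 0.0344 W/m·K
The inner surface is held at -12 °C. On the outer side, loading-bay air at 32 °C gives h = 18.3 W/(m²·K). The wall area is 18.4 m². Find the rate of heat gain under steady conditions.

Series thermal resistances:
R_aluminium = L/(kA) = 0.0039/(215×18.4) = 9.858×10^-7 K/W
R_expanded polystyrene = L/(kA) = 0.11/(0.0344×18.4) = 0.1738 K/W
R_outer film = 1/(h_o·A) = 1/(18.3×18.4) = 0.00297 K/W
R_total = 0.1768 K/W
Q = ΔT / R_total = 44 / 0.1768

Q ≈ 249 W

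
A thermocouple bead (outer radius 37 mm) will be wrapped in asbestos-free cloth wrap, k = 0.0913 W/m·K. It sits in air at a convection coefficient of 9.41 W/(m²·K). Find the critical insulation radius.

For a sphere r_cr = 2k/h = 2×0.0913/9.41
r_cr = 19.4 mm; since the bare radius (37 mm) is above r_cr, any added insulation will reduce heat loss.

r_cr ≈ 19.4 mm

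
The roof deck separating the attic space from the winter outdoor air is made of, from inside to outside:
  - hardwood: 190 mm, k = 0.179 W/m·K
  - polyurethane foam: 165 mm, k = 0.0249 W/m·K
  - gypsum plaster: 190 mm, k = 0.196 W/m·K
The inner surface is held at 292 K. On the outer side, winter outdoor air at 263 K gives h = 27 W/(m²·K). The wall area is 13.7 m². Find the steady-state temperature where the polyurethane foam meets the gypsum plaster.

T ≈ 266 K

Treating each layer as a thermal resistance in series:
R_hardwood = L/(kA) = 0.19/(0.179×13.7) = 0.07748 K/W
R_polyurethane foam = L/(kA) = 0.165/(0.0249×13.7) = 0.4837 K/W
R_gypsum plaster = L/(kA) = 0.19/(0.196×13.7) = 0.07076 K/W
R_outer film = 1/(h_o·A) = 1/(27×13.7) = 0.002703 K/W
R_total = 0.6346 K/W;  Q = ΔT/R_total = 29/0.6346 = 45.7 W
T_interface = T_inner − Q·ΣR(inner→interface) = 292 − 45.7×0.5612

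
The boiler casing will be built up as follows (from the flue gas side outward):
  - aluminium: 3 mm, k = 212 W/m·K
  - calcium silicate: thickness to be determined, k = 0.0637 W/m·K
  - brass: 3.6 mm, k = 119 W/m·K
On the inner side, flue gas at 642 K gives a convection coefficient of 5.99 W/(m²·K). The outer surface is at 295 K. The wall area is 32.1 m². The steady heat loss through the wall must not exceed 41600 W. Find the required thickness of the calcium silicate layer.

Using the resistance-network approach (series):
R_inner film = 1/(h_i·A) = 1/(5.99×32.1) = 0.005201 K/W
R_aluminium = L/(kA) = 0.003/(212×32.1) = 4.408×10^-7 K/W
R_brass = L/(kA) = 0.0036/(119×32.1) = 9.424×10^-7 K/W
Sum of the known resistances R_other = 0.005202 K/W
Required total resistance R_tot = ΔT/Q_allow = 347/41600 = 0.008341 K/W
R_calcium silicate = R_tot − R_other = 0.003139 K/W
L = R·k·A = 0.003139×0.0637×32.1

L ≈ 6.42 mm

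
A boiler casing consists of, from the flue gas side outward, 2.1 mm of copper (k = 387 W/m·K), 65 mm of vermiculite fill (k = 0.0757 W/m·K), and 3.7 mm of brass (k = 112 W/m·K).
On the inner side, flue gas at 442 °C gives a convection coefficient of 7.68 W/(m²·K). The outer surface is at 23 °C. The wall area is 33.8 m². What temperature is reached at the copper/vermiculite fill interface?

Thermal resistances in series:
R_inner film = 1/(h_i·A) = 1/(7.68×33.8) = 0.003852 K/W
R_copper = L/(kA) = 0.0021/(387×33.8) = 1.605×10^-7 K/W
R_vermiculite fill = L/(kA) = 0.065/(0.0757×33.8) = 0.0254 K/W
R_brass = L/(kA) = 0.0037/(112×33.8) = 9.774×10^-7 K/W
R_total = 0.02926 K/W;  Q = ΔT/R_total = 419/0.02926 = 14320 W
T_interface = T_inner − Q·ΣR(inner→interface) = 442 − 14300×0.003852

T ≈ 387 °C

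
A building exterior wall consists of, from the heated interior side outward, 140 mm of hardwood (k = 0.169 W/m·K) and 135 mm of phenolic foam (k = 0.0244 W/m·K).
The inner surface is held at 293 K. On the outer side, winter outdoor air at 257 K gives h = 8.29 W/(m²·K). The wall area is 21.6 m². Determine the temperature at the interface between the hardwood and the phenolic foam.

T ≈ 288 K

Treating each layer as a thermal resistance in series:
R_hardwood = L/(kA) = 0.14/(0.169×21.6) = 0.03835 K/W
R_phenolic foam = L/(kA) = 0.135/(0.0244×21.6) = 0.2561 K/W
R_outer film = 1/(h_o·A) = 1/(8.29×21.6) = 0.005585 K/W
R_total = 0.3001 K/W;  Q = ΔT/R_total = 36/0.3001 = 120 W
T_interface = T_inner − Q·ΣR(inner→interface) = 293 − 120×0.03835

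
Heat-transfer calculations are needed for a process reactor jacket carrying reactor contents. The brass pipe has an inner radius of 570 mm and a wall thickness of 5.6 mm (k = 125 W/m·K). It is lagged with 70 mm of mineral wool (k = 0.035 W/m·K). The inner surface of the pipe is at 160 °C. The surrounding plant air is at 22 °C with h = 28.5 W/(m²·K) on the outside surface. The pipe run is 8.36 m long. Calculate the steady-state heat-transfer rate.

Cylindrical conduction, so R = ln(r₂/r₁)/(2πkL) per layer, in series:
R_brass pipe wall = ln(575.6/570)/(2π×125×8.36) = 1.489×10^-6 K/W
R_mineral wool = ln(645.6/575.6)/(2π×0.035×8.36) = 0.06243 K/W
R_outer film = 1/(h_o·2πr_oL) = 1/(28.5×2π×0.6456×8.36) = 0.001035 K/W
R_total = 0.06346 K/W
Q = ΔT/R_total = 138/0.06346

Q ≈ 2170 W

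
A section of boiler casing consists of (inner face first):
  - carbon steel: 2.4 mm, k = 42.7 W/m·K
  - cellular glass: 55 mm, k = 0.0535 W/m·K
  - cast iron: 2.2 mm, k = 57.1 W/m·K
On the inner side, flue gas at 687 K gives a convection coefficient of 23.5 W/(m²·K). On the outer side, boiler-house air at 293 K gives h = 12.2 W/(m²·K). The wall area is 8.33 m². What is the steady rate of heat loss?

Treating each layer as a thermal resistance in series:
R_inner film = 1/(h_i·A) = 1/(23.5×8.33) = 0.005108 K/W
R_carbon steel = L/(kA) = 0.0024/(42.7×8.33) = 6.747×10^-6 K/W
R_cellular glass = L/(kA) = 0.055/(0.0535×8.33) = 0.1234 K/W
R_cast iron = L/(kA) = 0.0022/(57.1×8.33) = 4.625×10^-6 K/W
R_outer film = 1/(h_o·A) = 1/(12.2×8.33) = 0.00984 K/W
R_total = 0.1384 K/W
Q = ΔT / R_total = 394 / 0.1384

Q ≈ 2850 W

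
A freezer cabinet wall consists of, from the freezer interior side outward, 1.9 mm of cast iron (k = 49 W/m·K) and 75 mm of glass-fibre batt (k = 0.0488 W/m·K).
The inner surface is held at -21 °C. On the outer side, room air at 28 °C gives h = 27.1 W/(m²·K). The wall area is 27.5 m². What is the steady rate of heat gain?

Q ≈ 856 W

Using the resistance-network approach (series):
R_cast iron = L/(kA) = 0.0019/(49×27.5) = 1.41×10^-6 K/W
R_glass-fibre batt = L/(kA) = 0.075/(0.0488×27.5) = 0.05589 K/W
R_outer film = 1/(h_o·A) = 1/(27.1×27.5) = 0.001342 K/W
R_total = 0.05723 K/W
Q = ΔT / R_total = 49 / 0.05723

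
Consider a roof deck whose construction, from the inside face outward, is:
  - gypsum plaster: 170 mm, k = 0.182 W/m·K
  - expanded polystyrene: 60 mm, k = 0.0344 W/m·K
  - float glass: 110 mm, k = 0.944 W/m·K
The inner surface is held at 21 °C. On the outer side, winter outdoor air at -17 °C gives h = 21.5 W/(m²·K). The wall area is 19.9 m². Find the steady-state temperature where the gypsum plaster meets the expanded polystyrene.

Series thermal resistances:
R_gypsum plaster = L/(kA) = 0.17/(0.182×19.9) = 0.04694 K/W
R_expanded polystyrene = L/(kA) = 0.06/(0.0344×19.9) = 0.08765 K/W
R_float glass = L/(kA) = 0.11/(0.944×19.9) = 0.005856 K/W
R_outer film = 1/(h_o·A) = 1/(21.5×19.9) = 0.002337 K/W
R_total = 0.1428 K/W;  Q = ΔT/R_total = 38/0.1428 = 266.1 W
T_interface = T_inner − Q·ΣR(inner→interface) = 21 − 266×0.04694

T ≈ 8.51 °C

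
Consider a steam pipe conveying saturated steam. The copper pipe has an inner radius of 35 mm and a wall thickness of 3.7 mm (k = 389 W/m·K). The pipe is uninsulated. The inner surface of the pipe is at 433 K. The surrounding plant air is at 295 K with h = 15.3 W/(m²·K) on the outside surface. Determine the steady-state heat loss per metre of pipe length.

q′ ≈ 513 W/m

Treating each annulus and film as a series resistance:
R_copper pipe wall = ln(38.7/35)/(2π×389×1) = 4.111×10^-5 K/W
R_outer film = 1/(h_o·2πr_oL) = 1/(15.3×2π×0.0387×1) = 0.2688 K/W
R_total = 0.2688 K/W
Q = ΔT/R_total = 138/0.2688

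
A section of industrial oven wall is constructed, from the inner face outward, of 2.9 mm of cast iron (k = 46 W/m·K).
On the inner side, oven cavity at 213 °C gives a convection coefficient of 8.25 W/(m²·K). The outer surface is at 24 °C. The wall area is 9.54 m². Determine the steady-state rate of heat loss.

Thermal resistances in series:
R_inner film = 1/(h_i·A) = 1/(8.25×9.54) = 0.01271 K/W
R_cast iron = L/(kA) = 0.0029/(46×9.54) = 6.608×10^-6 K/W
R_total = 0.01271 K/W
Q = ΔT / R_total = 189 / 0.01271

Q ≈ 14900 W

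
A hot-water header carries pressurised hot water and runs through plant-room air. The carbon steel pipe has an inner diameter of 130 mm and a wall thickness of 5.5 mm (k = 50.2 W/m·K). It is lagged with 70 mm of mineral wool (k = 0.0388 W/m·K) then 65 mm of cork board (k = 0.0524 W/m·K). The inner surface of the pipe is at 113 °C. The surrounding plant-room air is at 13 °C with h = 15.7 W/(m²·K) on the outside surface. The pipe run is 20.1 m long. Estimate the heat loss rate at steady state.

Cylindrical conduction, so R = ln(r₂/r₁)/(2πkL) per layer, in series:
R_carbon steel pipe wall = ln(70.5/65)/(2π×50.2×20.1) = 1.281×10^-5 K/W
R_mineral wool = ln(140.5/70.5)/(2π×0.0388×20.1) = 0.1407 K/W
R_cork board = ln(205.5/140.5)/(2π×0.0524×20.1) = 0.05746 K/W
R_outer film = 1/(h_o·2πr_oL) = 1/(15.7×2π×0.2055×20.1) = 0.002454 K/W
R_total = 0.2007 K/W
Q = ΔT/R_total = 100/0.2007

Q ≈ 498 W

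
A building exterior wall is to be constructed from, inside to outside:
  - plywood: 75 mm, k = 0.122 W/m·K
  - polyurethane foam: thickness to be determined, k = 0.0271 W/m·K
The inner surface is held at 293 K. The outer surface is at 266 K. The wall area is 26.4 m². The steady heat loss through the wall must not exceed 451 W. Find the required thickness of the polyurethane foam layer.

Thermal resistances in series:
R_plywood = L/(kA) = 0.075/(0.122×26.4) = 0.02329 K/W
Sum of the known resistances R_other = 0.02329 K/W
Required total resistance R_tot = ΔT/Q_allow = 27/451 = 0.05987 K/W
R_polyurethane foam = R_tot − R_other = 0.03658 K/W
L = R·k·A = 0.03658×0.0271×26.4

L ≈ 26.2 mm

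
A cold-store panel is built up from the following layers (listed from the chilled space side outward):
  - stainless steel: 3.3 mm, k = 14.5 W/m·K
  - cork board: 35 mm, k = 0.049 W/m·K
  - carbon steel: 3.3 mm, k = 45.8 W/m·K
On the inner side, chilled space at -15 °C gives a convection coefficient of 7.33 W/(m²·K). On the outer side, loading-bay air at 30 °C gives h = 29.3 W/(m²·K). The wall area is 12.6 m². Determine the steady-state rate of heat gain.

Using the resistance-network approach (series):
R_inner film = 1/(h_i·A) = 1/(7.33×12.6) = 0.01083 K/W
R_stainless steel = L/(kA) = 0.0033/(14.5×12.6) = 1.806×10^-5 K/W
R_cork board = L/(kA) = 0.035/(0.049×12.6) = 0.05669 K/W
R_carbon steel = L/(kA) = 0.0033/(45.8×12.6) = 5.718×10^-6 K/W
R_outer film = 1/(h_o·A) = 1/(29.3×12.6) = 0.002709 K/W
R_total = 0.07025 K/W
Q = ΔT / R_total = 45 / 0.07025

Q ≈ 641 W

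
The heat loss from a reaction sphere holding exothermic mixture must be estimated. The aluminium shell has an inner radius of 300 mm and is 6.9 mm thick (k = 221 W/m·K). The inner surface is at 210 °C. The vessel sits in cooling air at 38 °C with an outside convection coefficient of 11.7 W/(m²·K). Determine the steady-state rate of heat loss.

Q ≈ 2380 W

Spherical conduction: R = (1/r_in − 1/r_out)/(4πk) per layer; series-sum.
R_aluminium shell = (1/0.3 − 1/0.3069)/(4π×221) = 2.699×10^-5 K/W
R_outer film = 1/(h·4πr_o²) = 1/(11.7×4π×0.3069²) = 0.07221 K/W
R_total = 0.07224 K/W
Q = ΔT/R_total = 172/0.07224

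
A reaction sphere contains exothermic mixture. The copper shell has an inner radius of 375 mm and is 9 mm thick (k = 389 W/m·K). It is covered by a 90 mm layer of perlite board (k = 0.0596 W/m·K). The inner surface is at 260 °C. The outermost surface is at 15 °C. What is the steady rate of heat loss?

Q ≈ 371 W

Each spherical layer contributes R = (1/r_i − 1/r_o)/(4πk):
R_copper shell = (1/0.375 − 1/0.384)/(4π×389) = 1.279×10^-5 K/W
R_perlite board = (1/0.384 − 1/0.474)/(4π×0.0596) = 0.6602 K/W
R_total = 0.6602 K/W
Q = ΔT/R_total = 245/0.6602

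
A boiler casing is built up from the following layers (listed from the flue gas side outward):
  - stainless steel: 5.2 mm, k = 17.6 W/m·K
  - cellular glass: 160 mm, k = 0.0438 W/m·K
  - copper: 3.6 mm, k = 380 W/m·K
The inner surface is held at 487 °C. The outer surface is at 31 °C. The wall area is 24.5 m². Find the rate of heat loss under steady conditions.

Q ≈ 3060 W

Using the resistance-network approach (series):
R_stainless steel = L/(kA) = 0.0052/(17.6×24.5) = 1.206×10^-5 K/W
R_cellular glass = L/(kA) = 0.16/(0.0438×24.5) = 0.1491 K/W
R_copper = L/(kA) = 0.0036/(380×24.5) = 3.867×10^-7 K/W
R_total = 0.1491 K/W
Q = ΔT / R_total = 456 / 0.1491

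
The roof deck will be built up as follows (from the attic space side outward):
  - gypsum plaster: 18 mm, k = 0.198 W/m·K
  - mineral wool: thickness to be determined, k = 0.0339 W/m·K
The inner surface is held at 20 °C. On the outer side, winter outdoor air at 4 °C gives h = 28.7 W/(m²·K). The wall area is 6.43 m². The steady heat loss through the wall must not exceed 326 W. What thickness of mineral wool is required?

Using the resistance-network approach (series):
R_gypsum plaster = L/(kA) = 0.018/(0.198×6.43) = 0.01414 K/W
R_outer film = 1/(h_o·A) = 1/(28.7×6.43) = 0.005419 K/W
Sum of the known resistances R_other = 0.01956 K/W
Required total resistance R_tot = ΔT/Q_allow = 16/326 = 0.04908 K/W
R_mineral wool = R_tot − R_other = 0.02952 K/W
L = R·k·A = 0.02952×0.0339×6.43

L ≈ 6.44 mm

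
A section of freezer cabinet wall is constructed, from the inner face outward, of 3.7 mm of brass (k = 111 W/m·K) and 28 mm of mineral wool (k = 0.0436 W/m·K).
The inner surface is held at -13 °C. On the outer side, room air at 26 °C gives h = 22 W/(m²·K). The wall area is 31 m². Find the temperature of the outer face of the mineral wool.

Thermal resistances in series:
R_brass = L/(kA) = 0.0037/(111×31) = 1.075×10^-6 K/W
R_mineral wool = L/(kA) = 0.028/(0.0436×31) = 0.02072 K/W
R_outer film = 1/(h_o·A) = 1/(22×31) = 0.001466 K/W
R_total = 0.02218 K/W;  Q = ΔT/R_total = 39/0.02218 = 1758 W
T_interface = T_inner + Q·ΣR(inner→interface) = -13 + 1760×0.02072

T ≈ 23.4 °C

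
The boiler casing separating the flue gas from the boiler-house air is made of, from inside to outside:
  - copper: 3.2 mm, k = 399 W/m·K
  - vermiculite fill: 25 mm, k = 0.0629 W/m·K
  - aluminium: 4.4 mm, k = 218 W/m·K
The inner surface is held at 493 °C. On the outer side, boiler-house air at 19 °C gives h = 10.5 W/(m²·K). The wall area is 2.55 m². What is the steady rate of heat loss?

Model the wall as resistances in series:
R_copper = L/(kA) = 0.0032/(399×2.55) = 3.145×10^-6 K/W
R_vermiculite fill = L/(kA) = 0.025/(0.0629×2.55) = 0.1559 K/W
R_aluminium = L/(kA) = 0.0044/(218×2.55) = 7.915×10^-6 K/W
R_outer film = 1/(h_o·A) = 1/(10.5×2.55) = 0.03735 K/W
R_total = 0.1932 K/W
Q = ΔT / R_total = 474 / 0.1932

Q ≈ 2450 W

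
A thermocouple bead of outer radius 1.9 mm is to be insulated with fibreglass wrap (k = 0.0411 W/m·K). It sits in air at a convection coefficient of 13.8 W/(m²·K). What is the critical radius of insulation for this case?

r_cr ≈ 5.96 mm

For a sphere r_cr = 2k/h = 2×0.0411/13.8
r_cr = 5.96 mm; since the bare radius (1.9 mm) is below r_cr, adding a thin layer of insulation will *increase* heat loss.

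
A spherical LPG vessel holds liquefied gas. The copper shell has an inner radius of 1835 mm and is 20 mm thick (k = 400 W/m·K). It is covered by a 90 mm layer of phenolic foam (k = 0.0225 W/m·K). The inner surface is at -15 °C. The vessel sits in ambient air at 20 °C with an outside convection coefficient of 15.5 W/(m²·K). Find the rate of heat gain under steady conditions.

For a spherical shell R = (1/r₁ − 1/r₂)/(4πk); film R = 1/(h·4πr²). In series:
R_copper shell = (1/1.835 − 1/1.855)/(4π×400) = 1.169×10^-6 K/W
R_phenolic foam = (1/1.855 − 1/1.945)/(4π×0.0225) = 0.08822 K/W
R_outer film = 1/(h·4πr_o²) = 1/(15.5×4π×1.945²) = 0.001357 K/W
R_total = 0.08958 K/W
Q = ΔT/R_total = 35/0.08958

Q ≈ 391 W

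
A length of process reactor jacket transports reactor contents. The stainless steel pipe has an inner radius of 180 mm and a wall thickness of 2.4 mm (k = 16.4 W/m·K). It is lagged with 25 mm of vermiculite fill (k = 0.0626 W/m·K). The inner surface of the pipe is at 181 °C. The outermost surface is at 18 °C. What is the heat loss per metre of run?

q′ ≈ 499 W/m

Treating each annulus and film as a series resistance:
R_stainless steel pipe wall = ln(182.4/180)/(2π×16.4×1) = 1.285×10^-4 K/W
R_vermiculite fill = ln(207.4/182.4)/(2π×0.0626×1) = 0.3266 K/W
R_total = 0.3267 K/W
Q = ΔT/R_total = 163/0.3267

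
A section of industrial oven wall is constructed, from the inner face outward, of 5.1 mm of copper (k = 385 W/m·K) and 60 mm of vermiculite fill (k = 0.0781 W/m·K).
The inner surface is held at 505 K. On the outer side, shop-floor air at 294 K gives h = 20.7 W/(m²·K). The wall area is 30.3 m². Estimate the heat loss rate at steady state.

Model the wall as resistances in series:
R_copper = L/(kA) = 0.0051/(385×30.3) = 4.372×10^-7 K/W
R_vermiculite fill = L/(kA) = 0.06/(0.0781×30.3) = 0.02535 K/W
R_outer film = 1/(h_o·A) = 1/(20.7×30.3) = 0.001594 K/W
R_total = 0.02695 K/W
Q = ΔT / R_total = 211 / 0.02695

Q ≈ 7830 W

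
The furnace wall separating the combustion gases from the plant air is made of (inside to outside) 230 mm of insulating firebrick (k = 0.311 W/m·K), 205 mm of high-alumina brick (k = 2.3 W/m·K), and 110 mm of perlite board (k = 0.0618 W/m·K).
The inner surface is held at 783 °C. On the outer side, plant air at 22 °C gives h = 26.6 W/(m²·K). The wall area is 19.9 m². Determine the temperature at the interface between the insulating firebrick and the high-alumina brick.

Using the resistance-network approach (series):
R_insulating firebrick = L/(kA) = 0.23/(0.311×19.9) = 0.03716 K/W
R_high-alumina brick = L/(kA) = 0.205/(2.3×19.9) = 0.004479 K/W
R_perlite board = L/(kA) = 0.11/(0.0618×19.9) = 0.08944 K/W
R_outer film = 1/(h_o·A) = 1/(26.6×19.9) = 0.001889 K/W
R_total = 0.133 K/W;  Q = ΔT/R_total = 761/0.133 = 5723 W
T_interface = T_inner − Q·ΣR(inner→interface) = 783 − 5720×0.03716

T ≈ 570 °C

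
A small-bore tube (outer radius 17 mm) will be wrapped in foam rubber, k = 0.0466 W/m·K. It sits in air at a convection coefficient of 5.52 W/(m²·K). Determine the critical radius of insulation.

For a cylinder r_cr = k/h = 0.0466/5.52
r_cr = 8.44 mm; since the bare radius (17 mm) is above r_cr, any added insulation will reduce heat loss.

r_cr ≈ 8.44 mm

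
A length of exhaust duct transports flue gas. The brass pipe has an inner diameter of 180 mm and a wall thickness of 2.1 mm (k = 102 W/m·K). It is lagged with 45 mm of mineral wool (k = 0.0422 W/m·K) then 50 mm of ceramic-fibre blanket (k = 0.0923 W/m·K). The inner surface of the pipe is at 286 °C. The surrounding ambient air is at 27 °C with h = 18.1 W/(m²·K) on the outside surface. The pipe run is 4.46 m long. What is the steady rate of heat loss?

Q ≈ 554 W

Treating each annulus and film as a series resistance:
R_brass pipe wall = ln(92.1/90)/(2π×102×4.46) = 8.069×10^-6 K/W
R_mineral wool = ln(137.1/92.1)/(2π×0.0422×4.46) = 0.3364 K/W
R_ceramic-fibre blanket = ln(187.1/137.1)/(2π×0.0923×4.46) = 0.1202 K/W
R_outer film = 1/(h_o·2πr_oL) = 1/(18.1×2π×0.1871×4.46) = 0.01054 K/W
R_total = 0.4672 K/W
Q = ΔT/R_total = 259/0.4672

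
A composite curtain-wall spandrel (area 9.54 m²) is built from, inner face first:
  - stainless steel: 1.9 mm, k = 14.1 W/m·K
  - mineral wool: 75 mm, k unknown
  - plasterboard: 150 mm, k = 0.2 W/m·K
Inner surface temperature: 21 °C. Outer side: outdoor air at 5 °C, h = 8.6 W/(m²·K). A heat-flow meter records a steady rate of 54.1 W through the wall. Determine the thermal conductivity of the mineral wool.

Treating each layer as a thermal resistance in series:
R_stainless steel = L/(kA) = 0.0019/(14.1×9.54) = 1.412×10^-5 K/W
R_plasterboard = L/(kA) = 0.15/(0.2×9.54) = 0.07862 K/W
R_outer film = 1/(h_o·A) = 1/(8.6×9.54) = 0.01219 K/W
Sum of known resistances R_other = 0.09082 K/W
Total R = ΔT/Q = 16/54.1 = 0.2957 K/W
R_mineral wool = R_total − R_other = 0.2049 K/W
k = L/(R·A) = 0.075/(0.2049×9.54)

k ≈ 0.0384 W/(m·K)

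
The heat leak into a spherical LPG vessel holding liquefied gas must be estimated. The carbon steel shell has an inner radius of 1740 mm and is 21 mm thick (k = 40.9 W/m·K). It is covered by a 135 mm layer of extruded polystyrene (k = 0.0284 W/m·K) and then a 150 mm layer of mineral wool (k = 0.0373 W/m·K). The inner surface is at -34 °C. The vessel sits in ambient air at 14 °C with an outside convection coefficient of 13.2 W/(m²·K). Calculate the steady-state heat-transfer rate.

Q ≈ 243 W

Radial (spherical) resistances in series:
R_carbon steel shell = (1/1.74 − 1/1.761)/(4π×40.9) = 1.333×10^-5 K/W
R_extruded polystyrene = (1/1.761 − 1/1.896)/(4π×0.0284) = 0.1133 K/W
R_mineral wool = (1/1.896 − 1/2.046)/(4π×0.0373) = 0.0825 K/W
R_outer film = 1/(h·4πr_o²) = 1/(13.2×4π×2.046²) = 0.00144 K/W
R_total = 0.1972 K/W
Q = ΔT/R_total = 48/0.1972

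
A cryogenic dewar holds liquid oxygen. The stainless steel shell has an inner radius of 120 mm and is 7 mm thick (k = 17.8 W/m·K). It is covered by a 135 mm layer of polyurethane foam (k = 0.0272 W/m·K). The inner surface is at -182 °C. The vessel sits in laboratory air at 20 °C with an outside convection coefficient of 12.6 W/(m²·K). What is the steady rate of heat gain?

For a spherical shell R = (1/r₁ − 1/r₂)/(4πk); film R = 1/(h·4πr²). In series:
R_stainless steel shell = (1/0.12 − 1/0.127)/(4π×17.8) = 0.002053 K/W
R_polyurethane foam = (1/0.127 − 1/0.262)/(4π×0.0272) = 11.87 K/W
R_outer film = 1/(h·4πr_o²) = 1/(12.6×4π×0.262²) = 0.09201 K/W
R_total = 11.96 K/W
Q = ΔT/R_total = 202/11.96

Q ≈ 16.9 W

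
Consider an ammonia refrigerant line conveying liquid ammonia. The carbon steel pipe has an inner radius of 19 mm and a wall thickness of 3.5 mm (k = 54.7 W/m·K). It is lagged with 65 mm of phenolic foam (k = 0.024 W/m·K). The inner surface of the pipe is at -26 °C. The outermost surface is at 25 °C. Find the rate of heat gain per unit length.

q′ ≈ 5.66 W/m

Per-layer cylindrical resistances, series-summed:
R_carbon steel pipe wall = ln(22.5/19)/(2π×54.7×1) = 4.919×10^-4 K/W
R_phenolic foam = ln(87.5/22.5)/(2π×0.024×1) = 9.006 K/W
R_total = 9.007 K/W
Q = ΔT/R_total = 51/9.007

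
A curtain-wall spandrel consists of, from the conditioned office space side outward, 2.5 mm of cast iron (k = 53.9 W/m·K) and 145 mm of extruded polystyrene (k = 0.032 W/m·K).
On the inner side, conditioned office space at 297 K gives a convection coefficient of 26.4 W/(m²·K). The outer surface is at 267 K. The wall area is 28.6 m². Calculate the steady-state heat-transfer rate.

Using the resistance-network approach (series):
R_inner film = 1/(h_i·A) = 1/(26.4×28.6) = 0.001324 K/W
R_cast iron = L/(kA) = 0.0025/(53.9×28.6) = 1.622×10^-6 K/W
R_extruded polystyrene = L/(kA) = 0.145/(0.032×28.6) = 0.1584 K/W
R_total = 0.1598 K/W
Q = ΔT / R_total = 30 / 0.1598

Q ≈ 188 W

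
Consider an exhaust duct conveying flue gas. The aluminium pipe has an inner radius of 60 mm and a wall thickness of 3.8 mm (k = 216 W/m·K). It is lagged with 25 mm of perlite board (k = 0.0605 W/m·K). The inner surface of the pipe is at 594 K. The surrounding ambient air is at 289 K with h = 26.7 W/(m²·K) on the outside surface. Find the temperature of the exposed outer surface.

T ≈ 311 K

For a radial system each layer contributes R = ln(r_out/r_in)/(2πkL); films add R = 1/(hA).
R_aluminium pipe wall = ln(63.8/60)/(2π×216×1) = 4.525×10^-5 K/W
R_perlite board = ln(88.8/63.8)/(2π×0.0605×1) = 0.8698 K/W
R_outer film = 1/(h_o·2πr_oL) = 1/(26.7×2π×0.0888×1) = 0.06713 K/W
R_total = 0.937 K/W
Q = ΔT/R_total = 305/0.937
Q = 326 W/m
T_interface = T_inner − Q·ΣR(inner→interface) = 594 − 326×0.8698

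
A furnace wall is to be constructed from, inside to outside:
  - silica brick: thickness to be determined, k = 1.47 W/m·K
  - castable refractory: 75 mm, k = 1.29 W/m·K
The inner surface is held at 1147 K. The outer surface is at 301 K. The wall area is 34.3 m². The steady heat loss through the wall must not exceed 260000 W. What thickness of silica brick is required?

L ≈ 78.6 mm

Using the resistance-network approach (series):
R_castable refractory = L/(kA) = 0.075/(1.29×34.3) = 0.001695 K/W
Sum of the known resistances R_other = 0.001695 K/W
Required total resistance R_tot = ΔT/Q_allow = 846/260000 = 0.003254 K/W
R_silica brick = R_tot − R_other = 0.001559 K/W
L = R·k·A = 0.001559×1.47×34.3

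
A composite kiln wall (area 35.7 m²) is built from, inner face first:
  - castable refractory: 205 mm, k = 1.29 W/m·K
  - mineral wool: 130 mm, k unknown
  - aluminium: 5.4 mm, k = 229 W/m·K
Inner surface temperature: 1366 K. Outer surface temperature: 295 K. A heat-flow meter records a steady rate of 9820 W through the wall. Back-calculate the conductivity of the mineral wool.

k ≈ 0.0348 W/(m·K)

Thermal resistances in series:
R_castable refractory = L/(kA) = 0.205/(1.29×35.7) = 0.004451 K/W
R_aluminium = L/(kA) = 0.0054/(229×35.7) = 6.605×10^-7 K/W
Sum of known resistances R_other = 0.004452 K/W
Total R = ΔT/Q = 1071/9820 = 0.1091 K/W
R_mineral wool = R_total − R_other = 0.1046 K/W
k = L/(R·A) = 0.13/(0.1046×35.7)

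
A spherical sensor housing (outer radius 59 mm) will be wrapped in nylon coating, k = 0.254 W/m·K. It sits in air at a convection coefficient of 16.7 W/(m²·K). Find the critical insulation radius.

r_cr ≈ 30.4 mm

For a sphere r_cr = 2k/h = 2×0.254/16.7
r_cr = 30.4 mm; since the bare radius (59 mm) is above r_cr, any added insulation will reduce heat loss.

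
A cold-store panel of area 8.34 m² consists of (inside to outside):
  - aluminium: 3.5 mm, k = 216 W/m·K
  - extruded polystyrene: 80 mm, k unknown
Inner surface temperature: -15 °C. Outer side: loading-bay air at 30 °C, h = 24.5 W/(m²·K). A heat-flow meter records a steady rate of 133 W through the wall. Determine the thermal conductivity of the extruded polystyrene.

Model the wall as resistances in series:
R_aluminium = L/(kA) = 0.0035/(216×8.34) = 1.943×10^-6 K/W
R_outer film = 1/(h_o·A) = 1/(24.5×8.34) = 0.004894 K/W
Sum of known resistances R_other = 0.004896 K/W
Total R = ΔT/Q = 45/133 = 0.3383 K/W
R_extruded polystyrene = R_total − R_other = 0.3334 K/W
k = L/(R·A) = 0.08/(0.3334×8.34)

k ≈ 0.0288 W/(m·K)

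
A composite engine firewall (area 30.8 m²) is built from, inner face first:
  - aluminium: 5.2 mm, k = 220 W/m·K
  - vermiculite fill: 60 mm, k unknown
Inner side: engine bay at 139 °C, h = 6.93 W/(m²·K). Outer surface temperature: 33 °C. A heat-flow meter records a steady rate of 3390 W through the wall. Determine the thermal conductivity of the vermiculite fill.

Using the resistance-network approach (series):
R_inner film = 1/(h_i·A) = 1/(6.93×30.8) = 0.004685 K/W
R_aluminium = L/(kA) = 0.0052/(220×30.8) = 7.674×10^-7 K/W
Sum of known resistances R_other = 0.004686 K/W
Total R = ΔT/Q = 106/3390 = 0.03127 K/W
R_vermiculite fill = R_total − R_other = 0.02658 K/W
k = L/(R·A) = 0.06/(0.02658×30.8)

k ≈ 0.0733 W/(m·K)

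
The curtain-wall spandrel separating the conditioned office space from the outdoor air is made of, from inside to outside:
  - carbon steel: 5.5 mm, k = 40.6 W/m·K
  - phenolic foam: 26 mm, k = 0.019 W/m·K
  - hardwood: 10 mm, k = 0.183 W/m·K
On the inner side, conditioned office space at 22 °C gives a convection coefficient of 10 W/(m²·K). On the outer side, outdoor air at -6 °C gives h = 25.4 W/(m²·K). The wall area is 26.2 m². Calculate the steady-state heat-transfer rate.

Q ≈ 469 W

Using the resistance-network approach (series):
R_inner film = 1/(h_i·A) = 1/(10×26.2) = 0.003817 K/W
R_carbon steel = L/(kA) = 0.0055/(40.6×26.2) = 5.171×10^-6 K/W
R_phenolic foam = L/(kA) = 0.026/(0.019×26.2) = 0.05223 K/W
R_hardwood = L/(kA) = 0.01/(0.183×26.2) = 0.002086 K/W
R_outer film = 1/(h_o·A) = 1/(25.4×26.2) = 0.001503 K/W
R_total = 0.05964 K/W
Q = ΔT / R_total = 28 / 0.05964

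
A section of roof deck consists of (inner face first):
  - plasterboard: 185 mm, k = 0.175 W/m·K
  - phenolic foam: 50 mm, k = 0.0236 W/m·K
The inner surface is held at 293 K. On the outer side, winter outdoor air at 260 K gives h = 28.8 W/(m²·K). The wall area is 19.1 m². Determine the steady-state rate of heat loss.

Treating each layer as a thermal resistance in series:
R_plasterboard = L/(kA) = 0.185/(0.175×19.1) = 0.05535 K/W
R_phenolic foam = L/(kA) = 0.05/(0.0236×19.1) = 0.1109 K/W
R_outer film = 1/(h_o·A) = 1/(28.8×19.1) = 0.001818 K/W
R_total = 0.1681 K/W
Q = ΔT / R_total = 33 / 0.1681

Q ≈ 196 W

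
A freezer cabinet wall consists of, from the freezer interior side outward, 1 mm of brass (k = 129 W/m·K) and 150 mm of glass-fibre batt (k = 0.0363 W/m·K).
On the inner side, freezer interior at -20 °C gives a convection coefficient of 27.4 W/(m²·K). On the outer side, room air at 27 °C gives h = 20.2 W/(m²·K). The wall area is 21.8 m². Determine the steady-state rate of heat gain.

Model the wall as resistances in series:
R_inner film = 1/(h_i·A) = 1/(27.4×21.8) = 0.001674 K/W
R_brass = L/(kA) = 0.001/(129×21.8) = 3.556×10^-7 K/W
R_glass-fibre batt = L/(kA) = 0.15/(0.0363×21.8) = 0.1896 K/W
R_outer film = 1/(h_o·A) = 1/(20.2×21.8) = 0.002271 K/W
R_total = 0.1935 K/W
Q = ΔT / R_total = 47 / 0.1935

Q ≈ 243 W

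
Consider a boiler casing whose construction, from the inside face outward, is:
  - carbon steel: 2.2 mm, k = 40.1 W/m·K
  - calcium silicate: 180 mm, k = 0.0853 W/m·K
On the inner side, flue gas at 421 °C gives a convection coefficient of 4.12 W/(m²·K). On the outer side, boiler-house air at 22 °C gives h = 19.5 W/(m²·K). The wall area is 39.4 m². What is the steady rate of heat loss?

Using the resistance-network approach (series):
R_inner film = 1/(h_i·A) = 1/(4.12×39.4) = 0.00616 K/W
R_carbon steel = L/(kA) = 0.0022/(40.1×39.4) = 1.392×10^-6 K/W
R_calcium silicate = L/(kA) = 0.18/(0.0853×39.4) = 0.05356 K/W
R_outer film = 1/(h_o·A) = 1/(19.5×39.4) = 0.001302 K/W
R_total = 0.06102 K/W
Q = ΔT / R_total = 399 / 0.06102

Q ≈ 6540 W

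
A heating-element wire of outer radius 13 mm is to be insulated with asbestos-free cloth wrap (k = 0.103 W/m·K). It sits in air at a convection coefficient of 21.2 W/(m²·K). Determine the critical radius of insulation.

For a cylinder r_cr = k/h = 0.103/21.2
r_cr = 4.86 mm; since the bare radius (13 mm) is above r_cr, any added insulation will reduce heat loss.

r_cr ≈ 4.86 mm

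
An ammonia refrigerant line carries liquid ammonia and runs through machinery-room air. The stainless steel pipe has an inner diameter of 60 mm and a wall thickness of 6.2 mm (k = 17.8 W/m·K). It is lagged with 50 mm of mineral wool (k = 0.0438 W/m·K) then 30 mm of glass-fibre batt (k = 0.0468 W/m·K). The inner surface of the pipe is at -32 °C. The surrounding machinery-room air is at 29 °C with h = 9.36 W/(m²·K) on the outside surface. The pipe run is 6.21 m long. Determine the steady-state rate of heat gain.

Q ≈ 87.8 W

Treating each annulus and film as a series resistance:
R_stainless steel pipe wall = ln(36.2/30)/(2π×17.8×6.21) = 2.705×10^-4 K/W
R_mineral wool = ln(86.2/36.2)/(2π×0.0438×6.21) = 0.5077 K/W
R_glass-fibre batt = ln(116.2/86.2)/(2π×0.0468×6.21) = 0.1635 K/W
R_outer film = 1/(h_o·2πr_oL) = 1/(9.36×2π×0.1162×6.21) = 0.02356 K/W
R_total = 0.695 K/W
Q = ΔT/R_total = 61/0.695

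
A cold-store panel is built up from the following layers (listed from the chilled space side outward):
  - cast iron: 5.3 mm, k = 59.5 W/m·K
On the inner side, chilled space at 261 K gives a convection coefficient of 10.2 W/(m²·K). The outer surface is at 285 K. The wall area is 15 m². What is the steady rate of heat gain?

Thermal resistances in series:
R_inner film = 1/(h_i·A) = 1/(10.2×15) = 0.006536 K/W
R_cast iron = L/(kA) = 0.0053/(59.5×15) = 5.938×10^-6 K/W
R_total = 0.006542 K/W
Q = ΔT / R_total = 24 / 0.006542

Q ≈ 3670 W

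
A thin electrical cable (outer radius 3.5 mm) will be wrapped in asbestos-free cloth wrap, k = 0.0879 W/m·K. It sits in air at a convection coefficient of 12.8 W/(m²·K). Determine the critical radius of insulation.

r_cr ≈ 6.87 mm

For a cylinder r_cr = k/h = 0.0879/12.8
r_cr = 6.87 mm; since the bare radius (3.5 mm) is below r_cr, adding a thin layer of insulation will *increase* heat loss.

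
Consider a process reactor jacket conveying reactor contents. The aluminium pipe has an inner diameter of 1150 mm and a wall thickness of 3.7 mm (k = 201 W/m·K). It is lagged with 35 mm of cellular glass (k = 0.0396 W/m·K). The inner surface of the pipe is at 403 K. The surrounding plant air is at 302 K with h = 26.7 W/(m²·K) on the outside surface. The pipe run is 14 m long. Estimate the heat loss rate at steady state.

For a radial system each layer contributes R = ln(r_out/r_in)/(2πkL); films add R = 1/(hA).
R_aluminium pipe wall = ln(578.7/575)/(2π×201×14) = 3.628×10^-7 K/W
R_cellular glass = ln(613.7/578.7)/(2π×0.0396×14) = 0.01686 K/W
R_outer film = 1/(h_o·2πr_oL) = 1/(26.7×2π×0.6137×14) = 6.938×10^-4 K/W
R_total = 0.01755 K/W
Q = ΔT/R_total = 101/0.01755

Q ≈ 5750 W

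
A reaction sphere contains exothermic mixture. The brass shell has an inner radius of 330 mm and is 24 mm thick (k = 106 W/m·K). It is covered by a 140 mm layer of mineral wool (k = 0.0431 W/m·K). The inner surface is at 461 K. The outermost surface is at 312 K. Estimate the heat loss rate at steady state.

Each spherical layer contributes R = (1/r_i − 1/r_o)/(4πk):
R_brass shell = (1/0.33 − 1/0.354)/(4π×106) = 1.542×10^-4 K/W
R_mineral wool = (1/0.354 − 1/0.494)/(4π×0.0431) = 1.478 K/W
R_total = 1.478 K/W
Q = ΔT/R_total = 149/1.478

Q ≈ 101 W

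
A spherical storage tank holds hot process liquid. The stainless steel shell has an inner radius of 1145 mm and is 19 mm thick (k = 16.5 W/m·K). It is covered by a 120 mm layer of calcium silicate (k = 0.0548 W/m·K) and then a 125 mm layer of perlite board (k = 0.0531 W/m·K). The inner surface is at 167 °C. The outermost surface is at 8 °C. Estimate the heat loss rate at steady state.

Q ≈ 722 W

Each spherical layer contributes R = (1/r_i − 1/r_o)/(4πk):
R_stainless steel shell = (1/1.145 − 1/1.164)/(4π×16.5) = 6.875×10^-5 K/W
R_calcium silicate = (1/1.164 − 1/1.284)/(4π×0.0548) = 0.1166 K/W
R_perlite board = (1/1.284 − 1/1.409)/(4π×0.0531) = 0.1035 K/W
R_total = 0.2202 K/W
Q = ΔT/R_total = 159/0.2202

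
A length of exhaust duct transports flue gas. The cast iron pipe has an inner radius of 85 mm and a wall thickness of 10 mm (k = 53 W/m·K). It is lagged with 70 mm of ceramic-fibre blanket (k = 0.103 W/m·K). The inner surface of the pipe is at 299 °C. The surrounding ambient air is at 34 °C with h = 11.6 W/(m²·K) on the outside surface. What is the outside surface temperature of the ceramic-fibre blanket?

T ≈ 57.5 °C

Cylindrical conduction, so R = ln(r₂/r₁)/(2πkL) per layer, in series:
R_cast iron pipe wall = ln(95/85)/(2π×53×1) = 3.34×10^-4 K/W
R_ceramic-fibre blanket = ln(165/95)/(2π×0.103×1) = 0.8531 K/W
R_outer film = 1/(h_o·2πr_oL) = 1/(11.6×2π×0.165×1) = 0.08315 K/W
R_total = 0.9365 K/W
Q = ΔT/R_total = 265/0.9365
Q = 283 W/m
T_interface = T_inner − Q·ΣR(inner→interface) = 299 − 283×0.8534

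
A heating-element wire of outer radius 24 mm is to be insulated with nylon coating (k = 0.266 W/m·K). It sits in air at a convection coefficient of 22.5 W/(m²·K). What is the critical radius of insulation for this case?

For a cylinder r_cr = k/h = 0.266/22.5
r_cr = 11.8 mm; since the bare radius (24 mm) is above r_cr, any added insulation will reduce heat loss.

r_cr ≈ 11.8 mm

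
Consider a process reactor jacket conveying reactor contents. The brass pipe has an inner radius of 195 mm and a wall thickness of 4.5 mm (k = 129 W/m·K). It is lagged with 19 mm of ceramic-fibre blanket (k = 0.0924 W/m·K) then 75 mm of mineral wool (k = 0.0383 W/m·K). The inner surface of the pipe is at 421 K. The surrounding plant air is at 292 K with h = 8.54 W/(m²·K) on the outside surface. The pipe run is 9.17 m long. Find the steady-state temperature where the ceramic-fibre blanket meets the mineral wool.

Radial resistances (cylindrical: R_cond = ln(r_o/r_i)/(2πkL), R_conv = 1/(h·2πrL)):
R_brass pipe wall = ln(199.5/195)/(2π×129×9.17) = 3.07×10^-6 K/W
R_ceramic-fibre blanket = ln(218.5/199.5)/(2π×0.0924×9.17) = 0.01709 K/W
R_mineral wool = ln(293.5/218.5)/(2π×0.0383×9.17) = 0.1337 K/W
R_outer film = 1/(h_o·2πr_oL) = 1/(8.54×2π×0.2935×9.17) = 0.006924 K/W
R_total = 0.1577 K/W
Q = ΔT/R_total = 129/0.1577
Q = 818 W
T_interface = T_inner − Q·ΣR(inner→interface) = 421 − 818×0.01709

T ≈ 407 K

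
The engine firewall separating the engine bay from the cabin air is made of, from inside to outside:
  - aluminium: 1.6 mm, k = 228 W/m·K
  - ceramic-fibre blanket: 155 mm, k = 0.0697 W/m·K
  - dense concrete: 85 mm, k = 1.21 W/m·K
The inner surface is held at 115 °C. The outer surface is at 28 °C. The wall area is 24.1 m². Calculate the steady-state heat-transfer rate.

Thermal resistances in series:
R_aluminium = L/(kA) = 0.0016/(228×24.1) = 2.912×10^-7 K/W
R_ceramic-fibre blanket = L/(kA) = 0.155/(0.0697×24.1) = 0.09227 K/W
R_dense concrete = L/(kA) = 0.085/(1.21×24.1) = 0.002915 K/W
R_total = 0.09519 K/W
Q = ΔT / R_total = 87 / 0.09519

Q ≈ 914 W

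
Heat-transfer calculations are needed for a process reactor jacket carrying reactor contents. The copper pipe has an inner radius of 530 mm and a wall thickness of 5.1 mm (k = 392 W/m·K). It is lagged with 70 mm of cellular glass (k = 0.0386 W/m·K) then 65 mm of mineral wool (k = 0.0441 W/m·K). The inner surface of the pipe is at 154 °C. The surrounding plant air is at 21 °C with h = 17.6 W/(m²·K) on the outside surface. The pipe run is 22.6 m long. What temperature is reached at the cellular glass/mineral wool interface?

T ≈ 78.1 °C

Treating each annulus and film as a series resistance:
R_copper pipe wall = ln(535.1/530)/(2π×392×22.6) = 1.72×10^-7 K/W
R_cellular glass = ln(605.1/535.1)/(2π×0.0386×22.6) = 0.02243 K/W
R_mineral wool = ln(670.1/605.1)/(2π×0.0441×22.6) = 0.01629 K/W
R_outer film = 1/(h_o·2πr_oL) = 1/(17.6×2π×0.6701×22.6) = 5.971×10^-4 K/W
R_total = 0.03932 K/W
Q = ΔT/R_total = 133/0.03932
Q = 3380 W
T_interface = T_inner − Q·ΣR(inner→interface) = 154 − 3380×0.02243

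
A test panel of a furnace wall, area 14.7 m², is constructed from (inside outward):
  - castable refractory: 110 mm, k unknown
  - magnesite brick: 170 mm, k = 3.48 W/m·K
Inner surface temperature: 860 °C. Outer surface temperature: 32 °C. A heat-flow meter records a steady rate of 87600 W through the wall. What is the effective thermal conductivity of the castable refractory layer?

Model the wall as resistances in series:
R_magnesite brick = L/(kA) = 0.17/(3.48×14.7) = 0.003323 K/W
Sum of known resistances R_other = 0.003323 K/W
Total R = ΔT/Q = 828/87600 = 0.009452 K/W
R_castable refractory = R_total − R_other = 0.006129 K/W
k = L/(R·A) = 0.11/(0.006129×14.7)

k ≈ 1.22 W/(m·K)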